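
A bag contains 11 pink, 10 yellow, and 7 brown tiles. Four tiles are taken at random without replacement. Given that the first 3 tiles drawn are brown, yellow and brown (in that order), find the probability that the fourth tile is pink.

After removing 1 yellow, 2 brown, the bag has 11 pink out of 25 remaining.
P(fourth is pink | given) = 11/25 ≈ 0.4400.

11/25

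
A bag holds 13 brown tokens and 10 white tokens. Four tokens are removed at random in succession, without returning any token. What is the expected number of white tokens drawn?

By linearity of expectation, E[X] = Σ P(draw i is white); by symmetry each draw (even without replacement) has P(white) = 10/23.
E[X] = 4 · 10/23 = 40/23 ≈ 1.7391.

40/23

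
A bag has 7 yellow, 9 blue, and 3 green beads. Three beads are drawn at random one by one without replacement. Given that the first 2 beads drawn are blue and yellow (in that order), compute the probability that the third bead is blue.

8/17

After removing 1 yellow, 1 blue, the bag has 8 blue out of 17 remaining.
P(third is blue | given) = 8/17 ≈ 0.4706.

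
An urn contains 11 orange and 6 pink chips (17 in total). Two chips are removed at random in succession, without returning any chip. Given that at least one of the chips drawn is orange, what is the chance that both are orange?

P(both orange) = C(11,2)/C(17,2) = 55/136; P(at least one orange) = 1 − C(6,2)/C(17,2) = 121/136.
Since 'both orange' ⊆ 'at least one orange', P(both | at least one) = 55/136 / 121/136 = 5/11 ≈ 0.4545.

5/11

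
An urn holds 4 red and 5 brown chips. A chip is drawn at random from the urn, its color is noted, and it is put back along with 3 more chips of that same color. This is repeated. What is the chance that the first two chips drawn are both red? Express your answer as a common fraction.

After a red draw the urn holds 7 red out of 12.
P = (4/9)·(7/12) = 7/27 ≈ 0.2593.

7/27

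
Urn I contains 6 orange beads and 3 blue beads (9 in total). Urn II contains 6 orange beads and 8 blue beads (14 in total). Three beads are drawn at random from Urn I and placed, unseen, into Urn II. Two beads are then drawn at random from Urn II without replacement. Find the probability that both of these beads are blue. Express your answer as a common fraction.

Condition on how many of the transferred beads are blue (from Urn I: 3 blue of 9; then Urn II has 17 total).
  0 blue: C(3,0)C(6,3)/C(9,3) = 5/21; then P = C(8,2)/C(17,2) = 7/34
  1 blue: C(3,1)C(6,2)/C(9,3) = 15/28; then P = C(9,2)/C(17,2) = 9/34
  2 blue: C(3,2)C(6,1)/C(9,3) = 3/14; then P = C(10,2)/C(17,2) = 45/136
  3 blue: C(3,3)C(6,0)/C(9,3) = 1/84; then P = C(11,2)/C(17,2) = 55/136
P(both blue) = 145/544 ≈ 0.2665.

145/544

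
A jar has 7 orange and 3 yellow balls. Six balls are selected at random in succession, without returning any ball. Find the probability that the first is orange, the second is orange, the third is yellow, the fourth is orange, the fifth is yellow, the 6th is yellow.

Multiply the conditional probability of each draw in order, without replacement, so each draw removes one from its color and from the total.
P = (7/10) · (6/9) · (3/8) · (5/7) · (2/6) · (1/5) = 1/120 ≈ 0.0083.

1/120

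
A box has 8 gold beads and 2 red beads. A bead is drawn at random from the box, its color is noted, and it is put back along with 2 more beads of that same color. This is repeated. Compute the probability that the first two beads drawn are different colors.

Either red then gold, or gold then red; after the first draw the total is 12.
P = (2/10)·(8/12) + (8/10)·(2/12) = 4/15 ≈ 0.2667.

4/15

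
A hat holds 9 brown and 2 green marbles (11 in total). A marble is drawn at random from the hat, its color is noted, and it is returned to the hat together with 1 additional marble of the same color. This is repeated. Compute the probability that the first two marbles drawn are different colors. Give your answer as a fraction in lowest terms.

Either brown then green, or green then brown; after the first draw the total is 12.
P = (9/11)·(2/12) + (2/11)·(9/12) = 3/11 ≈ 0.2727.

3/11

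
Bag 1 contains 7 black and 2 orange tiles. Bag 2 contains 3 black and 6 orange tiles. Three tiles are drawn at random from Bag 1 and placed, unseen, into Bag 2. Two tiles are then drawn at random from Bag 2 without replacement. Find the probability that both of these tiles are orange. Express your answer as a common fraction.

Condition on how many of the transferred tiles are orange (from Bag 1: 2 orange of 9; then Bag 2 has 12 total).
  0 orange: C(2,0)C(7,3)/C(9,3) = 5/12; then P = C(6,2)/C(12,2) = 5/22
  1 orange: C(2,1)C(7,2)/C(9,3) = 1/2; then P = C(7,2)/C(12,2) = 7/22
  2 orange: C(2,2)C(7,1)/C(9,3) = 1/12; then P = C(8,2)/C(12,2) = 14/33
P(both orange) = 229/792 ≈ 0.2891.

229/792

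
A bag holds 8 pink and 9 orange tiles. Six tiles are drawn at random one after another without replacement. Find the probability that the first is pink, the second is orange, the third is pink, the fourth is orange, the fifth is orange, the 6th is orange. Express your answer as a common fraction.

Multiply the conditional probability of each draw in order, without replacement, so each draw removes one from its color and from the total.
P = (8/17) · (9/16) · (7/15) · (8/14) · (7/13) · (6/12) = 21/1105 ≈ 0.0190.

21/1105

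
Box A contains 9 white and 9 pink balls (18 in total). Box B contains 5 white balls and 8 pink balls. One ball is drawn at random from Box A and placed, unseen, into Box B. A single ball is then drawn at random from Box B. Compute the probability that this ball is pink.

17/28

Condition on how many of the transferred balls are pink (from Box A: 9 pink of 18; then Box B has 14 total).
  0 pink: C(9,0)C(9,1)/C(18,1) = 1/2; then P = 8/14
  1 pink: C(9,1)C(9,0)/C(18,1) = 1/2; then P = 9/14
P(pink from Box B) = 17/28 ≈ 0.6071.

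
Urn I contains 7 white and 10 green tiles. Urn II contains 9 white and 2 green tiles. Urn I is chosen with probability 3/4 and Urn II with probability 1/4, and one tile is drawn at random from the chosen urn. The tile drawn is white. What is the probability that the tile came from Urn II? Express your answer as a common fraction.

51/128

P(white | Urn I) = 7/17; P(white | Urn II) = 9/11.
P(white) = 3/4·7/17 + 1/4·9/11 = 96/187.
By Bayes' rule, P(Urn II | white) = 9/44 / 96/187 = 51/128 ≈ 0.3984.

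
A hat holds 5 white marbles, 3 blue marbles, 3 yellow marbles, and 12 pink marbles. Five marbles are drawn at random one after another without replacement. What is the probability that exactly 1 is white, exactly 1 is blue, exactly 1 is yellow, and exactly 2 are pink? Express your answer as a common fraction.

Unordered draws without replacement: count favorable combinations over C(23,5).
Favorable = C(5,1) · C(3,1) · C(3,1) · C(12,2) = 2970; total = C(23,5) = 33649.
P = 2970/33649 = 270/3059 ≈ 0.0883.

270/3059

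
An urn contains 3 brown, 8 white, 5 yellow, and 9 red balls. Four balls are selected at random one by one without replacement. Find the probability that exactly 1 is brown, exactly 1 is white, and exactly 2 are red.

432/6325

Unordered draws without replacement: count favorable combinations over C(25,4).
Favorable = C(3,1) · C(8,1) · C(5,0) · C(9,2) = 864; total = C(25,4) = 12650.
P = 864/12650 = 432/6325 ≈ 0.0683.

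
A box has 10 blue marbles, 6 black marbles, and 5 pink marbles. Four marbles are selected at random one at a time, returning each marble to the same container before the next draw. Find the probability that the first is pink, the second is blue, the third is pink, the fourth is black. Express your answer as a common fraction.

500/64827

Multiply the conditional probability of each draw in order, with replacement (the composition resets each draw).
P = (5/21) · (10/21) · (5/21) · (6/21) = 500/64827 ≈ 0.0077.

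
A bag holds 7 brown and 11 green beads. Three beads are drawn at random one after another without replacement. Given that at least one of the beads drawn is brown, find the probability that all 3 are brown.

P(all 3 brown) = C(7,3)/C(18,3) = 35/816; P(at least one brown) = 1 − C(11,3)/C(18,3) = 217/272.
Since 'all 3 brown' ⊆ 'at least one brown', P(all 3 | at least one) = 35/816 / 217/272 = 5/93 ≈ 0.0538.

5/93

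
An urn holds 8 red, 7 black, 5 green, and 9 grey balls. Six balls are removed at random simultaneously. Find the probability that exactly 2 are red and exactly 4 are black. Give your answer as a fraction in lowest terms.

7/3393

Unordered draws without replacement: count favorable combinations over C(29,6).
Favorable = C(8,2) · C(7,4) · C(5,0) · C(9,0) = 980; total = C(29,6) = 475020.
P = 980/475020 = 7/3393 ≈ 0.0021.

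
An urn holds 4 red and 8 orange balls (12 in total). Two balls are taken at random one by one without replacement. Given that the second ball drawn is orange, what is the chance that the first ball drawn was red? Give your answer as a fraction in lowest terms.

4/11

P(first=red and the second ball drawn is orange) = (4/12)·(8/11) = 8/33.
P(the second ball drawn is orange) = Σ over first color = 8/33 + 14/33 = 2/3.
By Bayes, P(first=red | the second ball drawn is orange) = 8/33 / 2/3 = 4/11 ≈ 0.3636.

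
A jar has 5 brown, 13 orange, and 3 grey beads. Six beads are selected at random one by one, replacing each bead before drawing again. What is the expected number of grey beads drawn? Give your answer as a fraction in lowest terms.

By linearity of expectation, E[X] = Σ P(draw i is grey); each independent draw has P(grey) = 3/21.
E[X] = 6 · 3/21 = 6/7 ≈ 0.8571.

6/7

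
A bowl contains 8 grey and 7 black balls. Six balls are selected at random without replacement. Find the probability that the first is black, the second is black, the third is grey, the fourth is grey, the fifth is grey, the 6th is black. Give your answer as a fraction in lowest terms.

Multiply the conditional probability of each draw in order, without replacement, so each draw removes one from its color and from the total.
P = (7/15) · (6/14) · (8/13) · (7/12) · (6/11) · (5/10) = 14/715 ≈ 0.0196.

14/715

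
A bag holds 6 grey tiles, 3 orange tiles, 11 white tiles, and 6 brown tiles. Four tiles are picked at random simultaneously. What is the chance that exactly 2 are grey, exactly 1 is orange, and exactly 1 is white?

99/2990

Unordered draws without replacement: count favorable combinations over C(26,4).
Favorable = C(6,2) · C(3,1) · C(11,1) · C(6,0) = 495; total = C(26,4) = 14950.
P = 495/14950 = 99/2990 ≈ 0.0331.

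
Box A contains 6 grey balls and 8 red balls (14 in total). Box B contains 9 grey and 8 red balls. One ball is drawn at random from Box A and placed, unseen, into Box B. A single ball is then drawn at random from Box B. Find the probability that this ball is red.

10/21

Condition on how many of the transferred balls are red (from Box A: 8 red of 14; then Box B has 18 total).
  0 red: C(8,0)C(6,1)/C(14,1) = 3/7; then P = 8/18
  1 red: C(8,1)C(6,0)/C(14,1) = 4/7; then P = 9/18
P(red from Box B) = 10/21 ≈ 0.4762.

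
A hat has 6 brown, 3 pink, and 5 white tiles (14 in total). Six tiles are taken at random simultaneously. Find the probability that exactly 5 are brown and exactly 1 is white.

Unordered draws without replacement: count favorable combinations over C(14,6).
Favorable = C(6,5) · C(3,0) · C(5,1) = 30; total = C(14,6) = 3003.
P = 30/3003 = 10/1001 ≈ 0.0100.

10/1001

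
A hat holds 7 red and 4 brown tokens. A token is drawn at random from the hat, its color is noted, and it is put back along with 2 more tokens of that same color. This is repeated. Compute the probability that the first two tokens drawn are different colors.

56/143

Either red then brown, or brown then red; after the first draw the total is 13.
P = (7/11)·(4/13) + (4/11)·(7/13) = 56/143 ≈ 0.3916.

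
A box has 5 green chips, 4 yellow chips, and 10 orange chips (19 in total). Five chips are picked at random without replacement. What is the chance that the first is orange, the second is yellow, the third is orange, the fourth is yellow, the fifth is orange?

2/323

Multiply the conditional probability of each draw in order, without replacement, so each draw removes one from its color and from the total.
P = (10/19) · (4/18) · (9/17) · (3/16) · (8/15) = 2/323 ≈ 0.0062.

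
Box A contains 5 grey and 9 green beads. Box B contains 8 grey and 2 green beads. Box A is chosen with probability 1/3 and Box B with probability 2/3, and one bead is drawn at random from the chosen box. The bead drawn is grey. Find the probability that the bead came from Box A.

25/137

P(grey | Box A) = 5/14; P(grey | Box B) = 4/5.
P(grey) = 1/3·5/14 + 2/3·4/5 = 137/210.
By Bayes' rule, P(Box A | grey) = 5/42 / 137/210 = 25/137 ≈ 0.1825.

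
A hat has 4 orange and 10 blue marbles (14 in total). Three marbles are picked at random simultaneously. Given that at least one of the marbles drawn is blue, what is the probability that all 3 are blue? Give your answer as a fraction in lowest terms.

P(all 3 blue) = C(10,3)/C(14,3) = 30/91; P(at least one blue) = 1 − C(4,3)/C(14,3) = 90/91.
Since 'all 3 blue' ⊆ 'at least one blue', P(all 3 | at least one) = 30/91 / 90/91 = 1/3 ≈ 0.3333.

1/3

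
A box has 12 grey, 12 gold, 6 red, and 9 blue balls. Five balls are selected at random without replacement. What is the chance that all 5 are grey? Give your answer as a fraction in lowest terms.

88/63973

Unordered draws without replacement: count favorable combinations over C(39,5).
Favorable = C(12,5) · C(12,0) · C(6,0) · C(9,0) = 792; total = C(39,5) = 575757.
P = 792/575757 = 88/63973 ≈ 0.0014.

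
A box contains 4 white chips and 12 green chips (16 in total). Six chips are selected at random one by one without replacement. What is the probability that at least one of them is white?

23/26

Use the complement: P(at least one white) = 1 − P(no white).
P(none) = C(12,6)/C(16,6) = 924/8008.
So P = 1 − 924/8008 = 23/26 ≈ 0.8846.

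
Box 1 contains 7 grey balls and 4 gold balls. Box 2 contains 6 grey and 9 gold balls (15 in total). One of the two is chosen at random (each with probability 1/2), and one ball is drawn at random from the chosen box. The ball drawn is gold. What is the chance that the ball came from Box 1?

P(gold | Box 1) = 4/11; P(gold | Box 2) = 3/5.
P(gold) = 1/2·4/11 + 1/2·3/5 = 53/110.
By Bayes' rule, P(Box 1 | gold) = 2/11 / 53/110 = 20/53 ≈ 0.3774.

20/53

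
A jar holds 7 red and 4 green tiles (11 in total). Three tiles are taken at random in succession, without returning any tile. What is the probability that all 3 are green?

Unordered draws without replacement: count favorable combinations over C(11,3).
Favorable = C(7,0) · C(4,3) = 4; total = C(11,3) = 165.
P = 4/165 = 4/165 ≈ 0.0242.

4/165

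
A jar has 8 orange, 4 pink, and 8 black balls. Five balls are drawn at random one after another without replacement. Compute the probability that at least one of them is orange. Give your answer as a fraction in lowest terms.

Use the complement: P(at least one orange) = 1 − P(no orange).
P(none) = C(12,5)/C(20,5) = 792/15504.
So P = 1 − 792/15504 = 613/646 ≈ 0.9489.

613/646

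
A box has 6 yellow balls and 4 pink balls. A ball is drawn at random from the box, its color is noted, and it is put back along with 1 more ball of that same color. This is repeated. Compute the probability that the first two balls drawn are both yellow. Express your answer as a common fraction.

After a yellow draw the box holds 7 yellow out of 11.
P = (6/10)·(7/11) = 21/55 ≈ 0.3818.

21/55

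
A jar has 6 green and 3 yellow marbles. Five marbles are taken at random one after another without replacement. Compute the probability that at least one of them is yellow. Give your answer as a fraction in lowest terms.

Use the complement: P(at least one yellow) = 1 − P(no yellow).
P(none) = C(6,5)/C(9,5) = 6/126.
So P = 1 − 6/126 = 20/21 ≈ 0.9524.

20/21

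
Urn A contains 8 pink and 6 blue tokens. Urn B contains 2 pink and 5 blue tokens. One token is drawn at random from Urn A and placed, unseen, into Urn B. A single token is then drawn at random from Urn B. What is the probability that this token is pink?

9/28

Condition on how many of the transferred tokens are pink (from Urn A: 8 pink of 14; then Urn B has 8 total).
  0 pink: C(8,0)C(6,1)/C(14,1) = 3/7; then P = 2/8
  1 pink: C(8,1)C(6,0)/C(14,1) = 4/7; then P = 3/8
P(pink from Urn B) = 9/28 ≈ 0.3214.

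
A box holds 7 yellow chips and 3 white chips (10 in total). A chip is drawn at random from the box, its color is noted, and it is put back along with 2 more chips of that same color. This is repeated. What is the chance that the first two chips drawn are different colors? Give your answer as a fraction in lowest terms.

7/20

Either white then yellow, or yellow then white; after the first draw the total is 12.
P = (3/10)·(7/12) + (7/10)·(3/12) = 7/20 ≈ 0.3500.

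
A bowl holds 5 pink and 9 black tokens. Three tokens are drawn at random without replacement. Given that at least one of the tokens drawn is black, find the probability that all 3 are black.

P(all 3 black) = C(9,3)/C(14,3) = 3/13; P(at least one black) = 1 − C(5,3)/C(14,3) = 177/182.
Since 'all 3 black' ⊆ 'at least one black', P(all 3 | at least one) = 3/13 / 177/182 = 14/59 ≈ 0.2373.

14/59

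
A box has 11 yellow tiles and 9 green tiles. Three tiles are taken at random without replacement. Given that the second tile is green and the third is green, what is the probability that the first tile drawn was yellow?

11/18

P(first=yellow and the second tile is green and the third is green) = (11/20)·(9/19)·(8/18) = 11/95.
P(E) = Σ over first color = 11/95 + 7/95 = 18/95.
By Bayes, P(first=yellow | E) = 11/95 / 18/95 = 11/18 ≈ 0.6111.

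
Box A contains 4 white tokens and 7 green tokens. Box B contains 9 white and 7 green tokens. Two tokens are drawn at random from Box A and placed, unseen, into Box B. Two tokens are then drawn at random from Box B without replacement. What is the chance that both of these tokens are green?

98/495

Condition on how many of the transferred tokens are green (from Box A: 7 green of 11; then Box B has 18 total).
  0 green: C(7,0)C(4,2)/C(11,2) = 6/55; then P = C(7,2)/C(18,2) = 7/51
  1 green: C(7,1)C(4,1)/C(11,2) = 28/55; then P = C(8,2)/C(18,2) = 28/153
  2 green: C(7,2)C(4,0)/C(11,2) = 21/55; then P = C(9,2)/C(18,2) = 4/17
P(both green) = 98/495 ≈ 0.1980.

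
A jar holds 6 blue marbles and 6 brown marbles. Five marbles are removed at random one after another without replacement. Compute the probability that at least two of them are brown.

29/33

Sum the hypergeometric tail for j = 2,…,5 brown marbles.
Favorable = C(6,2)·C(6,3) + C(6,3)·C(6,2) + C(6,4)·C(6,1) + C(6,5)·C(6,0) = 696; total = C(12,5) = 792.
P = 696/792 = 29/33 ≈ 0.8788.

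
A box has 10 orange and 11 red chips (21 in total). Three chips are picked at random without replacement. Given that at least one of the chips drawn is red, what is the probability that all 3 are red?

3/22

P(all 3 red) = C(11,3)/C(21,3) = 33/266; P(at least one red) = 1 − C(10,3)/C(21,3) = 121/133.
Since 'all 3 red' ⊆ 'at least one red', P(all 3 | at least one) = 33/266 / 121/133 = 3/22 ≈ 0.1364.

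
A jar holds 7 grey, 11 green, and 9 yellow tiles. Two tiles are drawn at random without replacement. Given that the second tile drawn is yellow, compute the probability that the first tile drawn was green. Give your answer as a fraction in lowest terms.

11/26

P(first=green and the second tile drawn is yellow) = (11/27)·(9/26) = 11/78.
P(the second tile drawn is yellow) = Σ over first color = 7/78 + 11/78 + 4/39 = 1/3.
By Bayes, P(first=green | the second tile drawn is yellow) = 11/78 / 1/3 = 11/26 ≈ 0.4231.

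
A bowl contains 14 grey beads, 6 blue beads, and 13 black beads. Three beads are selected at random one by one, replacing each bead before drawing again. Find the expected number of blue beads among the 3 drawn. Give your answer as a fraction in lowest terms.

6/11

By linearity of expectation, E[X] = Σ P(draw i is blue); each independent draw has P(blue) = 6/33.
E[X] = 3 · 6/33 = 6/11 ≈ 0.5455.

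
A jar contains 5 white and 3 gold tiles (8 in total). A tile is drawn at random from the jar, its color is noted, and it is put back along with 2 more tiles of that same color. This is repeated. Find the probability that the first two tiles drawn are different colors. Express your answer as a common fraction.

3/8

Either gold then white, or white then gold; after the first draw the total is 10.
P = (3/8)·(5/10) + (5/8)·(3/10) = 3/8 ≈ 0.3750.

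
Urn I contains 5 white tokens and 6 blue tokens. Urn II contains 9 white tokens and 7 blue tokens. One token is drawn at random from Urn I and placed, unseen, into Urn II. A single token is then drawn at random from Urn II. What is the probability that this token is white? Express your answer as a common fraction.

Condition on how many of the transferred tokens are white (from Urn I: 5 white of 11; then Urn II has 17 total).
  0 white: C(5,0)C(6,1)/C(11,1) = 6/11; then P = 9/17
  1 white: C(5,1)C(6,0)/C(11,1) = 5/11; then P = 10/17
P(white from Urn II) = 104/187 ≈ 0.5561.

104/187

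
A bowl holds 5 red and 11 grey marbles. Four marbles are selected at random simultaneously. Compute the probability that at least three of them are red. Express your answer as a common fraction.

23/364

Sum the hypergeometric tail for j = 3,…,4 red marbles.
Favorable = C(5,3)·C(11,1) + C(5,4)·C(11,0) = 115; total = C(16,4) = 1820.
P = 115/1820 = 23/364 ≈ 0.0632.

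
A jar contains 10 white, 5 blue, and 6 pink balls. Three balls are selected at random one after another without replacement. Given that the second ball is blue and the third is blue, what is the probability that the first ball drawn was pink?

P(first=pink and the second ball is blue and the third is blue) = (6/21)·(5/20)·(4/19) = 2/133.
P(E) = Σ over first color = 10/399 + 1/133 + 2/133 = 1/21.
By Bayes, P(first=pink | E) = 2/133 / 1/21 = 6/19 ≈ 0.3158.

6/19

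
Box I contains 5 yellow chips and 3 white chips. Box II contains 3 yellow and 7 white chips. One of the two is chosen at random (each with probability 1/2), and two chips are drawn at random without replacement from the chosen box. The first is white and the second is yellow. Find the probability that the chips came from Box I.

225/421

P(E | Box I) = 15/56; P(E | Box II) = 7/30.
P(E) = 1/2·15/56 + 1/2·7/30 = 421/1680.
By Bayes' rule, P(Box I | E) = 15/112 / 421/1680 = 225/421 ≈ 0.5344.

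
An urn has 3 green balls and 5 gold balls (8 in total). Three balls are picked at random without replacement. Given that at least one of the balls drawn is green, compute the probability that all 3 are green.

P(all 3 green) = C(3,3)/C(8,3) = 1/56; P(at least one green) = 1 − C(5,3)/C(8,3) = 23/28.
Since 'all 3 green' ⊆ 'at least one green', P(all 3 | at least one) = 1/56 / 23/28 = 1/46 ≈ 0.0217.

1/46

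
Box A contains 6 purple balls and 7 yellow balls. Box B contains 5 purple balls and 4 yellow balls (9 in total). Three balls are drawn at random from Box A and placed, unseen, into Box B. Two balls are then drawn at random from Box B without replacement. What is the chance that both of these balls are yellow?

Condition on how many of the transferred balls are yellow (from Box A: 7 yellow of 13; then Box B has 12 total).
  0 yellow: C(7,0)C(6,3)/C(13,3) = 10/143; then P = C(4,2)/C(12,2) = 1/11
  1 yellow: C(7,1)C(6,2)/C(13,3) = 105/286; then P = C(5,2)/C(12,2) = 5/33
  2 yellow: C(7,2)C(6,1)/C(13,3) = 63/143; then P = C(6,2)/C(12,2) = 5/22
  3 yellow: C(7,3)C(6,0)/C(13,3) = 35/286; then P = C(7,2)/C(12,2) = 7/22
P(both yellow) = 115/572 ≈ 0.2010.

115/572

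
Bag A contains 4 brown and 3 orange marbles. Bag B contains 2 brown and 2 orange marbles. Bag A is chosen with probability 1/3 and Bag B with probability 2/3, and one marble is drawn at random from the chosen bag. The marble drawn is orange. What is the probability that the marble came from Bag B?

P(orange | Bag A) = 3/7; P(orange | Bag B) = 1/2.
P(orange) = 1/3·3/7 + 2/3·1/2 = 10/21.
By Bayes' rule, P(Bag B | orange) = 1/3 / 10/21 = 7/10 ≈ 0.7000.

7/10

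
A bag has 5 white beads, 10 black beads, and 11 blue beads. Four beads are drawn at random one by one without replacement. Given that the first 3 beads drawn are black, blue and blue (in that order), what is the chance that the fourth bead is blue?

9/23

After removing 1 black, 2 blue, the bag has 9 blue out of 23 remaining.
P(fourth is blue | given) = 9/23 ≈ 0.3913.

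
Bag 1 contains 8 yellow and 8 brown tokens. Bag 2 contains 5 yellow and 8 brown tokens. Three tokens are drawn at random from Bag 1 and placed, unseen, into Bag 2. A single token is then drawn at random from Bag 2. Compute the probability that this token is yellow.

Condition on how many of the transferred tokens are yellow (from Bag 1: 8 yellow of 16; then Bag 2 has 16 total).
  0 yellow: C(8,0)C(8,3)/C(16,3) = 1/10; then P = 5/16
  1 yellow: C(8,1)C(8,2)/C(16,3) = 2/5; then P = 6/16
  2 yellow: C(8,2)C(8,1)/C(16,3) = 2/5; then P = 7/16
  3 yellow: C(8,3)C(8,0)/C(16,3) = 1/10; then P = 8/16
P(yellow from Bag 2) = 13/32 ≈ 0.4062.

13/32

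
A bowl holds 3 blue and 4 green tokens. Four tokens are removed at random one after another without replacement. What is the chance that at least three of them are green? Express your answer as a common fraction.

13/35

Sum the hypergeometric tail for j = 3,…,4 green tokens.
Favorable = C(4,3)·C(3,1) + C(4,4)·C(3,0) = 13; total = C(7,4) = 35.
P = 13/35 = 13/35 ≈ 0.3714.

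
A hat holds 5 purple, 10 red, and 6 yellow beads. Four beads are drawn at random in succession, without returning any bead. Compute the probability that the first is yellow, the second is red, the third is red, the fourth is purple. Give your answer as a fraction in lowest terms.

Multiply the conditional probability of each draw in order, without replacement, so each draw removes one from its color and from the total.
P = (6/21) · (10/20) · (9/19) · (5/18) = 5/266 ≈ 0.0188.

5/266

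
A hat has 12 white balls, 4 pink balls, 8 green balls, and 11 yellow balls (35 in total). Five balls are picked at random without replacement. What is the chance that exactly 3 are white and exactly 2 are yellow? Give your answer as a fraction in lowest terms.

Unordered draws without replacement: count favorable combinations over C(35,5).
Favorable = C(12,3) · C(4,0) · C(8,0) · C(11,2) = 12100; total = C(35,5) = 324632.
P = 12100/324632 = 275/7378 ≈ 0.0373.

275/7378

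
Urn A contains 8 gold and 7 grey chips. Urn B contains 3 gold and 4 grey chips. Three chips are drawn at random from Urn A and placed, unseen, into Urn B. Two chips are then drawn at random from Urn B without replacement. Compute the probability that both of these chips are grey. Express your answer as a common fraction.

61/225

Condition on how many of the transferred chips are grey (from Urn A: 7 grey of 15; then Urn B has 10 total).
  0 grey: C(7,0)C(8,3)/C(15,3) = 8/65; then P = C(4,2)/C(10,2) = 2/15
  1 grey: C(7,1)C(8,2)/C(15,3) = 28/65; then P = C(5,2)/C(10,2) = 2/9
  2 grey: C(7,2)C(8,1)/C(15,3) = 24/65; then P = C(6,2)/C(10,2) = 1/3
  3 grey: C(7,3)C(8,0)/C(15,3) = 1/13; then P = C(7,2)/C(10,2) = 7/15
P(both grey) = 61/225 ≈ 0.2711.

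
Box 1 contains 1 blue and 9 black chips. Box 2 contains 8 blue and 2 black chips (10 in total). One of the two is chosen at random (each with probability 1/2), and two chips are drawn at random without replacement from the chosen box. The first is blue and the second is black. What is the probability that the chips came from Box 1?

P(E | Box 1) = 1/10; P(E | Box 2) = 8/45.
P(E) = 1/2·1/10 + 1/2·8/45 = 5/36.
By Bayes' rule, P(Box 1 | E) = 1/20 / 5/36 = 9/25 ≈ 0.3600.

9/25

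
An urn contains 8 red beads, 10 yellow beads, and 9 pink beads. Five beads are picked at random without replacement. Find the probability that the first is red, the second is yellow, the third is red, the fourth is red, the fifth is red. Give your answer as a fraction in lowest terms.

Multiply the conditional probability of each draw in order, without replacement, so each draw removes one from its color and from the total.
P = (8/27) · (10/26) · (7/25) · (6/24) · (5/23) = 14/8073 ≈ 0.0017.

14/8073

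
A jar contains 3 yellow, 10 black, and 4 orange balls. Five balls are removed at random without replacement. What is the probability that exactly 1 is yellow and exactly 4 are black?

45/442

Unordered draws without replacement: count favorable combinations over C(17,5).
Favorable = C(3,1) · C(10,4) · C(4,0) = 630; total = C(17,5) = 6188.
P = 630/6188 = 45/442 ≈ 0.1018.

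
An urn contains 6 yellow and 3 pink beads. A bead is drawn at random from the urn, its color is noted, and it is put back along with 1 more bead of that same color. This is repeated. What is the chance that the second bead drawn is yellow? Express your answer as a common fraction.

Condition on the first draw. If first is yellow (prob 6/9), second-yellow has prob (7)/(10); if not (prob 3/9), it has prob 6/(10).
P = (6/9)·(7/10) + (3/9)·(6/10) = 2/3 ≈ 0.6667.

2/3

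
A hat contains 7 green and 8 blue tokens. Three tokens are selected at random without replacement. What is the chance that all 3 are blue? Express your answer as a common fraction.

Unordered draws without replacement: count favorable combinations over C(15,3).
Favorable = C(7,0) · C(8,3) = 56; total = C(15,3) = 455.
P = 56/455 = 8/65 ≈ 0.1231.

8/65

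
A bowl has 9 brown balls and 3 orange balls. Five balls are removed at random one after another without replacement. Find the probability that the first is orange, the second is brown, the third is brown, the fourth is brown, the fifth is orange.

Multiply the conditional probability of each draw in order, without replacement, so each draw removes one from its color and from the total.
P = (3/12) · (9/11) · (8/10) · (7/9) · (2/8) = 7/220 ≈ 0.0318.

7/220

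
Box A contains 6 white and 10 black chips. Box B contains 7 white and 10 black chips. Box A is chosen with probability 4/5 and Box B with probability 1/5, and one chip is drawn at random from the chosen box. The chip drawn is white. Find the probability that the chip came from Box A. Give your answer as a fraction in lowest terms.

51/65

P(white | Box A) = 3/8; P(white | Box B) = 7/17.
P(white) = 4/5·3/8 + 1/5·7/17 = 13/34.
By Bayes' rule, P(Box A | white) = 3/10 / 13/34 = 51/65 ≈ 0.7846.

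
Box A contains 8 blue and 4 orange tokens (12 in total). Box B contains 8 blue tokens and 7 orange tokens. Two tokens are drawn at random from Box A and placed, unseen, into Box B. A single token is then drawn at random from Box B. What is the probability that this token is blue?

28/51

Condition on how many of the transferred tokens are blue (from Box A: 8 blue of 12; then Box B has 17 total).
  0 blue: C(8,0)C(4,2)/C(12,2) = 1/11; then P = 8/17
  1 blue: C(8,1)C(4,1)/C(12,2) = 16/33; then P = 9/17
  2 blue: C(8,2)C(4,0)/C(12,2) = 14/33; then P = 10/17
P(blue from Box B) = 28/51 ≈ 0.5490.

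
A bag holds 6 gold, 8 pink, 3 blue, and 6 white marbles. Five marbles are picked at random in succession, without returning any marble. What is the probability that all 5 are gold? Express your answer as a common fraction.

Unordered draws without replacement: count favorable combinations over C(23,5).
Favorable = C(6,5) · C(8,0) · C(3,0) · C(6,0) = 6; total = C(23,5) = 33649.
P = 6/33649 = 6/33649 ≈ 0.0002.

6/33649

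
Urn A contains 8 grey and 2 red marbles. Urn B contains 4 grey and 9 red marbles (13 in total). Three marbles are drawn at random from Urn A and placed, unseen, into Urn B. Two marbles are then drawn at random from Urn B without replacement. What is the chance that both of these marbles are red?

Condition on how many of the transferred marbles are red (from Urn A: 2 red of 10; then Urn B has 16 total).
  0 red: C(2,0)C(8,3)/C(10,3) = 7/15; then P = C(9,2)/C(16,2) = 3/10
  1 red: C(2,1)C(8,2)/C(10,3) = 7/15; then P = C(10,2)/C(16,2) = 3/8
  2 red: C(2,2)C(8,1)/C(10,3) = 1/15; then P = C(11,2)/C(16,2) = 11/24
P(both red) = 311/900 ≈ 0.3456.

311/900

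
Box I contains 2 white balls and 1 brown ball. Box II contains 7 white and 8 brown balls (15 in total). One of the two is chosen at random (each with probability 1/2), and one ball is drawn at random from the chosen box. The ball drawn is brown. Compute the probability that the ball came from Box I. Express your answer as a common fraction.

P(brown | Box I) = 1/3; P(brown | Box II) = 8/15.
P(brown) = 1/2·1/3 + 1/2·8/15 = 13/30.
By Bayes' rule, P(Box I | brown) = 1/6 / 13/30 = 5/13 ≈ 0.3846.

5/13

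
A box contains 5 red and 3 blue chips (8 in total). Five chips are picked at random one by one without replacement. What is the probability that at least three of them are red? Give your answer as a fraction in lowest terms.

23/28

Sum the hypergeometric tail for j = 3,…,5 red chips.
Favorable = C(5,3)·C(3,2) + C(5,4)·C(3,1) + C(5,5)·C(3,0) = 46; total = C(8,5) = 56.
P = 46/56 = 23/28 ≈ 0.8214.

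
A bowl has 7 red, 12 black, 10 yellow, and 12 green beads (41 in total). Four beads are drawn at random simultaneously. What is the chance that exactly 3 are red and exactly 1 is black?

42/10127

Unordered draws without replacement: count favorable combinations over C(41,4).
Favorable = C(7,3) · C(12,1) · C(10,0) · C(12,0) = 420; total = C(41,4) = 101270.
P = 420/101270 = 42/10127 ≈ 0.0041.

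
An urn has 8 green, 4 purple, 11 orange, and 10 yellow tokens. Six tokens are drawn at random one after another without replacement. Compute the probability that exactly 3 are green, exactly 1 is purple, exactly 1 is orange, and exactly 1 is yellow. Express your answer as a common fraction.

20/899

Unordered draws without replacement: count favorable combinations over C(33,6).
Favorable = C(8,3) · C(4,1) · C(11,1) · C(10,1) = 24640; total = C(33,6) = 1107568.
P = 24640/1107568 = 20/899 ≈ 0.0222.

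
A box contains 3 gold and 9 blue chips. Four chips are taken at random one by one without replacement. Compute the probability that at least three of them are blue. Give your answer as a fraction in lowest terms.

Sum the hypergeometric tail for j = 3,…,4 blue chips.
Favorable = C(9,3)·C(3,1) + C(9,4)·C(3,0) = 378; total = C(12,4) = 495.
P = 378/495 = 42/55 ≈ 0.7636.

42/55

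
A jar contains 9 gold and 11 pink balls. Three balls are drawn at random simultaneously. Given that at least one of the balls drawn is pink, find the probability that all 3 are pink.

5/32

P(all 3 pink) = C(11,3)/C(20,3) = 11/76; P(at least one pink) = 1 − C(9,3)/C(20,3) = 88/95.
Since 'all 3 pink' ⊆ 'at least one pink', P(all 3 | at least one) = 11/76 / 88/95 = 5/32 ≈ 0.1562.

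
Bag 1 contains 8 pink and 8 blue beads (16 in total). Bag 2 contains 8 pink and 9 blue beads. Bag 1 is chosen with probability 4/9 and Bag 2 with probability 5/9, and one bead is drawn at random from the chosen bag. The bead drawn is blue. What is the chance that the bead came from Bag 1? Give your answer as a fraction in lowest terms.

34/79

P(blue | Bag 1) = 1/2; P(blue | Bag 2) = 9/17.
P(blue) = 4/9·1/2 + 5/9·9/17 = 79/153.
By Bayes' rule, P(Bag 1 | blue) = 2/9 / 79/153 = 34/79 ≈ 0.4304.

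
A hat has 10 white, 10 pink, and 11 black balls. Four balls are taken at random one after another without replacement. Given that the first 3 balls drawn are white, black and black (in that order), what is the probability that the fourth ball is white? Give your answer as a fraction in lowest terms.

9/28

After removing 1 white, 2 black, the hat has 9 white out of 28 remaining.
P(fourth is white | given) = 9/28 ≈ 0.3214.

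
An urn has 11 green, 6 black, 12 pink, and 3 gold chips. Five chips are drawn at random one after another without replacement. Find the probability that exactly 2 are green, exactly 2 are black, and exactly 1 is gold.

Unordered draws without replacement: count favorable combinations over C(32,5).
Favorable = C(11,2) · C(6,2) · C(12,0) · C(3,1) = 2475; total = C(32,5) = 201376.
P = 2475/201376 = 2475/201376 ≈ 0.0123.

2475/201376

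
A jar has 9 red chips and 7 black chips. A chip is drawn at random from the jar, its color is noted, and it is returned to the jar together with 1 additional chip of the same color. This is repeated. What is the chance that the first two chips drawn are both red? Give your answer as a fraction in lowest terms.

45/136

After a red draw the jar holds 10 red out of 17.
P = (9/16)·(10/17) = 45/136 ≈ 0.3309.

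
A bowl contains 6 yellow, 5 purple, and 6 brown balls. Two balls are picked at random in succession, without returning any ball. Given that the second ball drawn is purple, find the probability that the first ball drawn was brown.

P(first=brown and the second ball drawn is purple) = (6/17)·(5/16) = 15/136.
P(the second ball drawn is purple) = Σ over first color = 15/136 + 5/68 + 15/136 = 5/17.
By Bayes, P(first=brown | the second ball drawn is purple) = 15/136 / 5/17 = 3/8 ≈ 0.3750.

3/8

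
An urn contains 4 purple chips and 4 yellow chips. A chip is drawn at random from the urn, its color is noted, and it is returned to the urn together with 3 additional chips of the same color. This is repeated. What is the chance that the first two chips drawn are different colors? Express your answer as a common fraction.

4/11

Either purple then yellow, or yellow then purple; after the first draw the total is 11.
P = (4/8)·(4/11) + (4/8)·(4/11) = 4/11 ≈ 0.3636.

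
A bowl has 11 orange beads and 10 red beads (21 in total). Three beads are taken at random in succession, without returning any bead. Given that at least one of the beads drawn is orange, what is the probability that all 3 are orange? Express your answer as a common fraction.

3/22

P(all 3 orange) = C(11,3)/C(21,3) = 33/266; P(at least one orange) = 1 − C(10,3)/C(21,3) = 121/133.
Since 'all 3 orange' ⊆ 'at least one orange', P(all 3 | at least one) = 33/266 / 121/133 = 3/22 ≈ 0.1364.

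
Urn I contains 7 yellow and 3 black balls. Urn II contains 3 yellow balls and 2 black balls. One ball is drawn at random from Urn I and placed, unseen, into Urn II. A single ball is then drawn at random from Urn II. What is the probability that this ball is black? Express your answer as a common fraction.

Condition on how many of the transferred balls are black (from Urn I: 3 black of 10; then Urn II has 6 total).
  0 black: C(3,0)C(7,1)/C(10,1) = 7/10; then P = 2/6
  1 black: C(3,1)C(7,0)/C(10,1) = 3/10; then P = 3/6
P(black from Urn II) = 23/60 ≈ 0.3833.

23/60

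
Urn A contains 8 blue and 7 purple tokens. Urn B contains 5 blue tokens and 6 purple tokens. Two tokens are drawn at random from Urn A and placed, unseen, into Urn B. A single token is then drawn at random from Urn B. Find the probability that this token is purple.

8/15

Condition on how many of the transferred tokens are purple (from Urn A: 7 purple of 15; then Urn B has 13 total).
  0 purple: C(7,0)C(8,2)/C(15,2) = 4/15; then P = 6/13
  1 purple: C(7,1)C(8,1)/C(15,2) = 8/15; then P = 7/13
  2 purple: C(7,2)C(8,0)/C(15,2) = 1/5; then P = 8/13
P(purple from Urn B) = 8/15 ≈ 0.5333.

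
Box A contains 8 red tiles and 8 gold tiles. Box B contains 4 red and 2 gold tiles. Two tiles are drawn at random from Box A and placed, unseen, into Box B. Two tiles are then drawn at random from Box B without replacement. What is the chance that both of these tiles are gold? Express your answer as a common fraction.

Condition on how many of the transferred tiles are gold (from Box A: 8 gold of 16; then Box B has 8 total).
  0 gold: C(8,0)C(8,2)/C(16,2) = 7/30; then P = C(2,2)/C(8,2) = 1/28
  1 gold: C(8,1)C(8,1)/C(16,2) = 8/15; then P = C(3,2)/C(8,2) = 3/28
  2 gold: C(8,2)C(8,0)/C(16,2) = 7/30; then P = C(4,2)/C(8,2) = 3/14
P(both gold) = 97/840 ≈ 0.1155.

97/840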